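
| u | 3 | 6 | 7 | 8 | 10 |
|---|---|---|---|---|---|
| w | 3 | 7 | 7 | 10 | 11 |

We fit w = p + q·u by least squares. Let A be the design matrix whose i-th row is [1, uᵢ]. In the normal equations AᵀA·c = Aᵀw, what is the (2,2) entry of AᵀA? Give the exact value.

Row 2 ↔ basis u, column 2 ↔ basis u, so (AᵀA)_{2,2} = Σᵢ (u)·(u) = (3)·(3) + (6)·(6) + (7)·(7) + (8)·(8) + (10)·(10) = 258.

258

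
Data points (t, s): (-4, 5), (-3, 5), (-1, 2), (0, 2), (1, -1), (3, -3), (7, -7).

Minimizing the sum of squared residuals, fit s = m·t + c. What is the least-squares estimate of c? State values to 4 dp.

c = 0.9266

Entries of AᵀA: Σt·t = 85, Σt = 3, Σ1 = 7.
And Σt·s = -96, Σs = 3.
Eliminating c: 7·(row 1) − 3·(row 2) gives 586·m = 7·(-96) − 3·3 = -681, so m = -681/586.
Then c = (3 − 3·(-681/586))/7 = 543/586.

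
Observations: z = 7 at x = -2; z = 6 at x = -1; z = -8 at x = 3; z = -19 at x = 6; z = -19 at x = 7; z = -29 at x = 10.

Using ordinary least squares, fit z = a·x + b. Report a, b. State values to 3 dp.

a = -3.098, b = 1.541

From the data, Σx·x = 199, Σx = 23, Σ1 = 6.
For Mᵀz: Σx·z = -581, Σz = -62.
Normal equations: [[199, 23]; [23, 6]]·[a, b]ᵀ = [-581, -62]ᵀ.
Eliminating b: 6·(row 1) − 23·(row 2) gives 665·a = 6·(-581) − 23·(-62) = -2060, so a = -412/133.
Then b = ((-62) − 23·(-412/133))/6 = 205/133.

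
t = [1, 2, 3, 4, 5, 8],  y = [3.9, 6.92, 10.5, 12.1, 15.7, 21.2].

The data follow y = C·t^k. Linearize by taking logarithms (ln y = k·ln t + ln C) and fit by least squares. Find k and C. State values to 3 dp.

k = 0.826, C = 3.973

Taking logs, ln y = k·ln t + ln C, so regress ln y on ln t.
AᵀA = [[10.5236, 6.8669]; [6.8669, 6]], rhs = [18.1629, 13.9476]ᵀ  (here Σln t = 6.8669, Σ(ln t)² = 10.5236, Σln y = 13.9476, Σln t·ln y = 18.1629).
Δ = 10.5236·6 − (6.8669)² = 15.9867; k = (18.1629·6 − 6.8669·13.9476)/15.9867 = 0.82567, ln C = (10.5236·13.9476 − 6.8669·18.1629)/15.9867 = 1.37964, so C = exp(1.37964) = 3.97347.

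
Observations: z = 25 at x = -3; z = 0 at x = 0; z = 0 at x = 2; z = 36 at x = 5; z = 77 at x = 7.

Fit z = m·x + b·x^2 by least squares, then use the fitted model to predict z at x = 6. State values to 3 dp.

ẑ = 54.251

AᵀA·[m, b]ᵀ = Aᵀz reads: 87·m + 449·b = 644;  449·m + 3123·b = 4898.
Δ = 87·3123 − 449² = 70100.
m = (644·3123 − 449·4898)/70100 = -18799/7010; b = (87·4898 − 449·644)/70100 = 13697/7010.
At x = 6: ẑ = (-18799/7010)·(6) + (13697/7010)·(36) = 190149/3505.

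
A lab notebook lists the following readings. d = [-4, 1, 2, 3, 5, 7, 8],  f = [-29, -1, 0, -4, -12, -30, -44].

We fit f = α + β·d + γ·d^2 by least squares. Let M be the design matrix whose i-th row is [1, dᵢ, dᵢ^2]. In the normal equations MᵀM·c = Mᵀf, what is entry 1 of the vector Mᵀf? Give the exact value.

-120

Entry 1 ↔ basis 1, so (Mᵀf)_{1} = Σᵢ fᵢ = (1)·(-29) + (1)·(-1) + (1)·(0) + (1)·(-4) + (1)·(-12) + (1)·(-30) + (1)·(-44) = -120.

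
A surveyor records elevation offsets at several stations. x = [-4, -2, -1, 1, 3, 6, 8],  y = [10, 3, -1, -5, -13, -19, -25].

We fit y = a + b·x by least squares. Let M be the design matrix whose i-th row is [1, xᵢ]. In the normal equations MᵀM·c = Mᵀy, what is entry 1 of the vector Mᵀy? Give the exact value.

Entry 1 ↔ basis 1, so (Mᵀy)_{1} = Σᵢ yᵢ = (1)·(10) + (1)·(3) + (1)·(-1) + (1)·(-5) + (1)·(-13) + (1)·(-19) + (1)·(-25) = -50.

-50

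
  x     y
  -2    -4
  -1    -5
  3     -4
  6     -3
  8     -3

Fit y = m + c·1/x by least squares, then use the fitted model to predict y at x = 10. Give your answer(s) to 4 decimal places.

ŷ = -3.4777

AᵀA·[m, c]ᵀ = Aᵀy reads: 5·m + (-7/8)·c = -19;  (-7/8)·m + (809/576)·c = 115/24.
(Σ1 = 5, Σ1/x = -7/8, Σ1/x·1/x = 809/576, Σy = -19, Σ1/x·y = 115/24.)
det = 5·(809/576) − (-7/8)² = 901/144.
m = ((-19)·(809/576) − (-7/8)·(115/24))/(901/144) = -3239/901; c = (5·(115/24) − (-7/8)·(-19))/(901/144) = 1056/901.
At x = 10: ŷ = (-3239/901)·(1) + (1056/901)·(1/10) = -15667/4505.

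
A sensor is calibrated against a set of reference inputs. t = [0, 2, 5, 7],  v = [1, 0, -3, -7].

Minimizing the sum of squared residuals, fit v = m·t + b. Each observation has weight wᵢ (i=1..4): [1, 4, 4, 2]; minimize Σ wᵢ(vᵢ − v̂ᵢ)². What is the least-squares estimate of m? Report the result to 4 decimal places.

m = -1.1661

The normal equations are: 214·m + 42·b = -158;  42·m + 11·b = -25.
Eliminating b: 11·(row 1) − 42·(row 2) gives 590·m = 11·(-158) − 42·(-25) = -688, so m = -344/295.
Then b = ((-25) − 42·(-344/295))/11 = 643/295.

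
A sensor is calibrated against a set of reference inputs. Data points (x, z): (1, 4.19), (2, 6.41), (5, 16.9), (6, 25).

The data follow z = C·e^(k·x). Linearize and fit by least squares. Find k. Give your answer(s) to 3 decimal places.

k = 0.348

Taking logs, ln z = k·x + ln C, so regress ln z on x.
XᵀX = [[66.0000, 14.0000]; [14.0000, 4]], rhs = [38.5982, 9.3367]ᵀ  (here Σx = 14.0000, Σ(x)² = 66.0000, Σln z = 9.3367, Σx·ln z = 38.5982).
Slope k = (n·Σx·ln z − Σx·Σln z)/(n·Σ(x)² − (Σx)²) = (4·38.5982 − 14.0000·9.3367)/68.0000 = 0.34821; ln C = (Σln z − k·Σx)/n = 1.11544.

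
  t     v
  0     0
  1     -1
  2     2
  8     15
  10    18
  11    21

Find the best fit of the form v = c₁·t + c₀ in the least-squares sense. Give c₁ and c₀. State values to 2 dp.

From the data, Σt·t = 290, Σt = 32, Σ1 = 6.
Moment sums: Σt·v = 534, Σv = 55.
Normal equations: [[290, 32]; [32, 6]]·[c₁, c₀]ᵀ = [534, 55]ᵀ.
Eliminating c₀: 6·(row 1) − 32·(row 2) gives 716·c₁ = 6·534 − 32·55 = 1444, so c₁ = 361/179.
Then c₀ = (55 − 32·(361/179))/6 = -569/358.

c₁ = 2.02, c₀ = -1.59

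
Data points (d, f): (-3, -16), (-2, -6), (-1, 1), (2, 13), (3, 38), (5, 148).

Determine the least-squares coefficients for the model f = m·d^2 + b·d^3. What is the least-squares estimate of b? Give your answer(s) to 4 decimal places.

b = 0.9694

Compute the Gram sums: Σd^2·d^2 = 820, Σd^2·d^3 = 3124, Σd^3·d^3 = 17212.
For Xᵀf: Σd^2·f = 3927, Σd^3·f = 20109.
Eliminating b: 17212·(row 1) − 3124·(row 2) gives 4354464·m = 17212·3927 − 3124·20109 = 4771008, so m = 49698/45359.
Then b = (20109 − 3124·(49698/45359))/17212 = 175893/181436.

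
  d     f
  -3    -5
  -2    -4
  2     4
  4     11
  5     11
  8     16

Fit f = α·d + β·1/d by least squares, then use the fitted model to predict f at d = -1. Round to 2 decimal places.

Sums needed: Σd·d = 122, Σd·1/d = 6, Σ1/d·1/d = 10501/14400.
And Σd·f = 258, Σ1/d·f = 757/60.
Normal equations: [[122, 6]; [6, 10501/14400]]·[α, β]ᵀ = [258, 757/60]ᵀ.
Eliminating β: (10501/14400)·(row 1) − 6·(row 2) gives (381361/7200)·α = (10501/14400)·258 − 6·(757/60) = 269863/2400, so α = 809589/381361.
Then β = ((757/60) − 6·(809589/381361))/(10501/14400) = -63120/381361.
At d = -1: f̂ = (809589/381361)·(-1) + (-63120/381361)·(-1) = -746469/381361.

f̂ = -1.96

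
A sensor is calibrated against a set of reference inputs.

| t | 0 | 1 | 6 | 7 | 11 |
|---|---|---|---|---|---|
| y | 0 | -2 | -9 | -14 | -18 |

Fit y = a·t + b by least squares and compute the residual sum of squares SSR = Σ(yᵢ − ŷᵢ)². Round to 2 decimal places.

SSR = 6.31

The normal equations are: 207·a + 25·b = -352;  25·a + 5·b = -43.
Eliminating b: 5·(row 1) − 25·(row 2) gives 410·a = 5·(-352) − 25·(-43) = -685, so a = -137/82.
Then b = ((-43) − 25·(-137/82))/5 = -101/410.
Residuals: 101/410, -17/205, 521/410, -422/205, 128/205; SSR = 2587/410.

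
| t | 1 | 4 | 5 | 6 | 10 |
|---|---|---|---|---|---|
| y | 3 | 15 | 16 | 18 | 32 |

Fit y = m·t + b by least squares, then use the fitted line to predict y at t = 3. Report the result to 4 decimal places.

Setting ∂/∂m … = 0 gives: 178·m + 26·b = 571;  26·m + 5·b = 84.
Δ = 178·5 − 26² = 214.
m = (571·5 − 26·84)/214 = 671/214; b = (178·84 − 26·571)/214 = 53/107.
At t = 3: ŷ = (671/214)·(3) + (53/107)·(1) = 2119/214.

ŷ = 9.9019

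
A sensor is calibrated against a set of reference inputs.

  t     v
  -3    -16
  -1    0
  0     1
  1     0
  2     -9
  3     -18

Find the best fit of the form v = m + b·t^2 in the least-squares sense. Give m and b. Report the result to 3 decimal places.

m = 1.286, b = -2.071

Normal-equation sums: Σ1 = 6, Σt^2 = 24, Σt^2·t^2 = 180.
Right-hand side: Σv = -42, Σt^2·v = -342.
Eliminating b: 180·(row 1) − 24·(row 2) gives 504·m = 180·(-42) − 24·(-342) = 648, so m = 9/7.
Then b = ((-342) − 24·(9/7))/180 = -29/14.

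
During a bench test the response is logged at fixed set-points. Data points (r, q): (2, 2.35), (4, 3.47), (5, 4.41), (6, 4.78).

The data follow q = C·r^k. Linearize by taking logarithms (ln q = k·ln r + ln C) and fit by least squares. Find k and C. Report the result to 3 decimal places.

k = 0.658, C = 1.470

With ln qᵢ as the transformed response and ln rᵢ as the regressor:
Sums: Σln r = 5.4806, Σ(ln r)² = 8.2030, Σln q = 5.1469, Σln r·ln q = 7.5083.
Normal system: [[8.2030, 5.4806]; [5.4806, 4]]·[k, ln C]ᵀ = [7.5083, 5.1469]ᵀ.
Slope k = (n·Σln r·ln q − Σln r·Σln q)/(n·Σ(ln r)² − (Σln r)²) = (4·7.5083 − 5.4806·5.1469)/2.7744 = 0.65779; ln C = (Σln q − k·Σln r)/n = 0.38544, so C = exp(0.38544) = 1.47026.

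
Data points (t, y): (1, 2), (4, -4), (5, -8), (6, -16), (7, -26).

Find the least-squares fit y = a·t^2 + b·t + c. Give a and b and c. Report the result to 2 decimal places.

Setting ∂/∂a … = 0 gives: 4579·a + 749·b + 127·c = -2112;  749·a + 127·b + 23·c = -332;  127·a + 23·b + 5·c = -52.
(Σt^2·t^2 = 4579, Σt^2·t = 749, Σt^2 = 127, Σt·t = 127, Σt = 23, Σ1 = 5, Σt^2·y = -2112, Σt·y = -332, Σy = -52.)
Row-reducing yields a = -1850/1911, b = 6016/1911, c = -186/637.

a = -0.97, b = 3.15, c = -0.29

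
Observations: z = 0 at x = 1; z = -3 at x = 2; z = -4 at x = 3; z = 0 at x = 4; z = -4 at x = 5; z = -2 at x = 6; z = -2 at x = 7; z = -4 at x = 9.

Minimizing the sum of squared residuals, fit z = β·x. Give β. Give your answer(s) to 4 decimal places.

β = -0.4525

The normal system AᵀA·[β]ᵀ = Aᵀz is [[221]]·[β]ᵀ = [-100]ᵀ.
Hence β = -100 / 221 ≈ -0.452489.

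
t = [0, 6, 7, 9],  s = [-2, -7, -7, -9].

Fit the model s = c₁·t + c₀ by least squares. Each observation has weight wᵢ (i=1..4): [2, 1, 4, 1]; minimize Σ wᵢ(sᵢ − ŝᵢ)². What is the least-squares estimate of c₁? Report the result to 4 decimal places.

c₁ = -0.7450

Sums needed: Σwᵢ·t·t = 313, Σwᵢ·t = 43, Σwᵢ·1 = 8.
Moment sums: Σwᵢ·t·s = -319, Σwᵢ·s = -48.
Normal equations: [[313, 43]; [43, 8]]·[c₁, c₀]ᵀ = [-319, -48]ᵀ.
Δ = 313·8 − 43² = 655.
c₁ = ((-319)·8 − 43·(-48))/655 = -488/655; c₀ = (313·(-48) − 43·(-319))/655 = -1307/655.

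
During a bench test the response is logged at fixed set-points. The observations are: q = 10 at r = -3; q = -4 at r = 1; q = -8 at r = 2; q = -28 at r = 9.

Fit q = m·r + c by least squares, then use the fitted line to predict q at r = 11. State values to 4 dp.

The normal equations are: 95·m + 9·c = -302;  9·m + 4·c = -30.
(Σr·r = 95, Σr = 9, Σ1 = 4, Σr·q = -302, Σq = -30.)
Δ = 95·4 − 9² = 299.
m = ((-302)·4 − 9·(-30))/299 = -938/299; c = (95·(-30) − 9·(-302))/299 = -132/299.
At r = 11: q̂ = (-938/299)·(11) + (-132/299)·(1) = -10450/299.

q̂ = -34.9498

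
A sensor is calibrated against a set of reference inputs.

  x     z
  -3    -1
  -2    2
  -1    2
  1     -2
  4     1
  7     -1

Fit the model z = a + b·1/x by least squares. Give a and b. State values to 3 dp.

With design matrix A, AᵀA = [[6, -37/84]; [-37/84, 17245/7056]] and Aᵀz = [1, -383/84]ᵀ.
Δ = 6·(17245/7056) − (-37/84)² = 102101/7056.
a = (1·(17245/7056) − (-37/84)·(-383/84))/(102101/7056) = 3074/102101; b = (6·(-383/84) − (-37/84)·1)/(102101/7056) = -189924/102101.

a = 0.030, b = -1.860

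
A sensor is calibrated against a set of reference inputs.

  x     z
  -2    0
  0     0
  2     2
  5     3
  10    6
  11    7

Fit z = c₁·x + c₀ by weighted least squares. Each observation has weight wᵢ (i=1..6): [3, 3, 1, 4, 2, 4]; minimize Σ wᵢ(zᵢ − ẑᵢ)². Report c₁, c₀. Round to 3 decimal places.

c₁ = 0.562, c₀ = 0.533

From the data, Σwᵢ·x·x = 800, Σwᵢ·x = 80, Σwᵢ·1 = 17.
For MᵀWz: Σwᵢ·x·z = 492, Σwᵢ·z = 54.
Normal equations: [[800, 80]; [80, 17]]·[c₁, c₀]ᵀ = [492, 54]ᵀ.
Δ = 800·17 − 80² = 7200.
c₁ = (492·17 − 80·54)/7200 = 337/600; c₀ = (800·54 − 80·492)/7200 = 8/15.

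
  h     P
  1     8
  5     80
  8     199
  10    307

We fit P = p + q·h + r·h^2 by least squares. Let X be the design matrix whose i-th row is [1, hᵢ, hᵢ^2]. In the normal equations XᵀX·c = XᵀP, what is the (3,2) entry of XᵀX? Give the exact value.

Row 3 ↔ basis h^2, column 2 ↔ basis h, so (XᵀX)_{3,2} = Σᵢ (h^2)·(h) = (1)·(1) + (25)·(5) + (64)·(8) + (100)·(10) = 1638.

1638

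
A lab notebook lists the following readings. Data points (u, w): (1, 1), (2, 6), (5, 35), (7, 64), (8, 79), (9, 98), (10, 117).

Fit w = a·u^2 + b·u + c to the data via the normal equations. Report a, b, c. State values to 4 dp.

a = 0.8506, b = 3.6340, c = -4.0310

From the data, Σu^2·u^2 = 23700, Σu^2·u = 2718, Σu^2 = 324, Σu·u = 324, Σu = 42, Σ1 = 7.
Right-hand side: Σu^2·w = 28730, Σu·w = 3320, Σw = 400.
Normal equations: [[23700, 2718, 324]; [2718, 324, 42]; [324, 42, 7]]·[a, b, c]ᵀ = [28730, 3320, 400]ᵀ.
Inverting the 3×3 Gram matrix, [a, b, c]ᵀ = [1520/1787, 58445/16083, -21610/5361]ᵀ.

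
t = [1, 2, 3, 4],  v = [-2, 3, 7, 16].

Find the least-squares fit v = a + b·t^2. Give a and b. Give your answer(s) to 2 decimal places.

Normal-equation sums: Σ1 = 4, Σt^2 = 30, Σt^2·t^2 = 354.
For Mᵀv: Σv = 24, Σt^2·v = 329.
MᵀM·[a, b]ᵀ = Mᵀv becomes [[4, 30]; [30, 354]]·[a, b]ᵀ = [24, 329]ᵀ.
det = 4·354 − 30² = 516.
a = (24·354 − 30·329)/516 = -229/86; b = (4·329 − 30·24)/516 = 149/129.

a = -2.66, b = 1.16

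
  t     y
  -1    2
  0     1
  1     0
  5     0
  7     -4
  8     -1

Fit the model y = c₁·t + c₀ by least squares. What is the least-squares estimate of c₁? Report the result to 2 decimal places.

c₁ = -0.43

Sums needed: Σt·t = 140, Σt = 20, Σ1 = 6.
And Σt·y = -38, Σy = -2.
Eliminating c₀: 6·(row 1) − 20·(row 2) gives 440·c₁ = 6·(-38) − 20·(-2) = -188, so c₁ = -47/110.
Then c₀ = ((-2) − 20·(-47/110))/6 = 12/11.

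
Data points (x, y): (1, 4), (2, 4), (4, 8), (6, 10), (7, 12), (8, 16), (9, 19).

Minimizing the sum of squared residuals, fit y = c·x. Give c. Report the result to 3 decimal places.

Normal-equation sums: Σx·x = 251.
Right-hand side: Σx·y = 487.
Hence c = 487 / 251 ≈ 1.94024.

c = 1.940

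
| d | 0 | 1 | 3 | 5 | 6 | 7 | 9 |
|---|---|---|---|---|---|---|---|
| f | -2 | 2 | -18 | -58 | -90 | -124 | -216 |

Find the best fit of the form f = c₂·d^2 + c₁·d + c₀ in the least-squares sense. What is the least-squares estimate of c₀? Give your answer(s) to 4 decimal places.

c₀ = -0.8154

Entries of AᵀA: Σd^2·d^2 = 10965, Σd^2·d = 1441, Σd^2 = 201, Σd·d = 201, Σd = 31, Σ1 = 7.
And Σd^2·f = -28422, Σd·f = -3694, Σf = -506.
Normal equations: [[10965, 1441, 201]; [1441, 201, 31]; [201, 31, 7]]·[c₂, c₁, c₀]ᵀ = [-28422, -3694, -506]ᵀ.
Row-reducing yields c₂ = -148192/48041, c₁ = 185550/48041, c₀ = -5596/6863.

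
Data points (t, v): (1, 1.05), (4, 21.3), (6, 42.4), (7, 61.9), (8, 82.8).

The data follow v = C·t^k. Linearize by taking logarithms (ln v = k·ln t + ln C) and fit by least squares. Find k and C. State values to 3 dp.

With ln vᵢ as the transformed response and ln tᵢ as the regressor:
Σln t = 7.2034, Σ(ln t)² = 13.2429, Σln v = 15.3966, Σln t·ln v = 28.1659.
Normal system: [[13.2429, 7.2034]; [7.2034, 5]]·[k, ln C]ᵀ = [28.1659, 15.3966]ᵀ.
Slope k = (n·Σln t·ln v − Σln t·Σln v)/(n·Σ(ln t)² − (Σln t)²) = (5·28.1659 − 7.2034·15.3966)/14.3252 = 2.08872; ln C = (Σln v − k·Σln t)/n = 0.07014, so C = exp(0.07014) = 1.07266.

k = 2.089, C = 1.073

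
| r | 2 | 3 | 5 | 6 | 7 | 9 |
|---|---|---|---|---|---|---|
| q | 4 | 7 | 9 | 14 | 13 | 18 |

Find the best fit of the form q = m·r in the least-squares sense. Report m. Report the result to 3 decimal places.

Forming AᵀA = [[204]] and Aᵀq = [411]ᵀ gives AᵀA·[m]ᵀ = Aᵀq.
Hence m = 411 / 204 ≈ 2.01471.

m = 2.015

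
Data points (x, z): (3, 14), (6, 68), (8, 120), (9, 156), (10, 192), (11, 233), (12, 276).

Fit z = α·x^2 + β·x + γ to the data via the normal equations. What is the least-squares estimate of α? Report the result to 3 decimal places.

The normal system AᵀA·[α, β, γ]ᵀ = Aᵀz is [[57411, 5543, 555]; [5543, 555, 59]; [555, 59, 7]]·[α, β, γ]ᵀ = [110027, 10609, 1059]ᵀ.
Inverting the 3×3 Gram matrix, [α, β, γ]ᵀ = [21032/11081, 15775/22162, -16463/3166]ᵀ.

α = 1.898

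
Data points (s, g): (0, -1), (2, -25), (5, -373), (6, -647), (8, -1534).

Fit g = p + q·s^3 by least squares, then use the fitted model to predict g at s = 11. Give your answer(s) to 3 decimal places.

With design matrix M, MᵀM = [[5, 861]; [861, 324489]] and Mᵀg = [-2580, -971985]ᵀ.
Δ = 5·324489 − 861² = 881124.
p = ((-2580)·324489 − 861·(-971985))/881124 = -100845/293708; q = (5·(-971985) − 861·(-2580))/881124 = -879515/293708.
At s = 11: ĝ = (-100845/293708)·(1) + (-879515/293708)·(1331) = -585367655/146854.

ĝ = -3986.052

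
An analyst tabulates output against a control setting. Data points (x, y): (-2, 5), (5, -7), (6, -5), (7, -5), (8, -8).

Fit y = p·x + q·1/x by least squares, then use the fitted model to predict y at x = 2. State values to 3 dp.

Sums needed: Σx·x = 178, Σx·1/x = 5, Σ1/x·1/x = 249649/705600.
Moment sums: Σx·y = -174, Σ1/x·y = -677/105.
Normal equations: [[178, 5]; [5, 249649/705600]]·[p, q]ᵀ = [-174, -677/105]ᵀ.
Determinant 178·(249649/705600) − 5² = 13398761/352800.
p = ((-174)·(249649/705600) − 5·(-677/105))/(13398761/352800) = -10345863/13398761; q = (178·(-677/105) − 5·(-174))/(13398761/352800) = -97964160/13398761.
At x = 2: ŷ = (-10345863/13398761)·(2) + (-97964160/13398761)·(1/2) = -69673806/13398761.

ŷ = -5.200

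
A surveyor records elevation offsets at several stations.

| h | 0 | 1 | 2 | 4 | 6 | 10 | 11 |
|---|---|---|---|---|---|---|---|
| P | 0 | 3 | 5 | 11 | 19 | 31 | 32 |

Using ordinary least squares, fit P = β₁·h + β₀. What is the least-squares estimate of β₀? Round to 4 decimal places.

β₀ = -0.3089

Normal-equation sums: Σh·h = 278, Σh = 34, Σ1 = 7.
And Σh·P = 833, ΣP = 101.
MᵀM·[β₁, β₀]ᵀ = MᵀP becomes [[278, 34]; [34, 7]]·[β₁, β₀]ᵀ = [833, 101]ᵀ.
Eliminating β₀: 7·(row 1) − 34·(row 2) gives 790·β₁ = 7·833 − 34·101 = 2397, so β₁ = 2397/790.
Then β₀ = (101 − 34·(2397/790))/7 = -122/395.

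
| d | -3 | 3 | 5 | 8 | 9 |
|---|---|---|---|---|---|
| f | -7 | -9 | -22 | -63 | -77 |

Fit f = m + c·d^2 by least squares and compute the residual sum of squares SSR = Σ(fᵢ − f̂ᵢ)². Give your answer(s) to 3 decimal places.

SSR = 7.480

The normal equations are: 5·m + 188·c = -178;  188·m + 11444·c = -10963.
(Σ1 = 5, Σd^2 = 188, Σd^2·d^2 = 11444, Σf = -178, Σd^2·f = -10963.)
det = 5·11444 − 188² = 21876.
m = ((-178)·11444 − 188·(-10963))/21876 = 2001/1823; c = (5·(-10963) − 188·(-178))/21876 = -7117/7292.
Residuals: 5005/7292, -9579/7292, 9497/7292, -2978/1823, 6989/7292; SSR = 54545/7292.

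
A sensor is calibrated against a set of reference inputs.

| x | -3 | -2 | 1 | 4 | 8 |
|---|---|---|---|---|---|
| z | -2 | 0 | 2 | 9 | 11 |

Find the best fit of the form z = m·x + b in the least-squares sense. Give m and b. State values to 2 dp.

m = 1.23, b = 2.03

Forming AᵀA = [[94, 8]; [8, 5]] and Aᵀz = [132, 20]ᵀ gives AᵀA·[m, b]ᵀ = Aᵀz.
det = 94·5 − 8² = 406.
m = (132·5 − 8·20)/406 = 250/203; b = (94·20 − 8·132)/406 = 412/203.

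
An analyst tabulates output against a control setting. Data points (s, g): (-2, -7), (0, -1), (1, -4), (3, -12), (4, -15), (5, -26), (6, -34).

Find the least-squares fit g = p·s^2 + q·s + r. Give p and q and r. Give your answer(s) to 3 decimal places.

Entries of XᵀX: Σs^2·s^2 = 2275, Σs^2·s = 425, Σs^2 = 91, Σs·s = 91, Σs = 17, Σ1 = 7.
And Σs^2·g = -2254, Σs·g = -420, Σg = -99.
Row-reducing yields p = -3337/3696, q = 49/528, r = -221/84.

p = -0.903, q = 0.093, r = -2.631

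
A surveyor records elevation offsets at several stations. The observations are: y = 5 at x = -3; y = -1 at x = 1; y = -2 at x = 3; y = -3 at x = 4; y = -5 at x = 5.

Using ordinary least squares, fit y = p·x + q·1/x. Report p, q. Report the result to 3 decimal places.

Normal-equation sums: Σx·x = 60, Σx·1/x = 5, Σ1/x·1/x = 4769/3600.
Right-hand side: Σx·y = -59, Σ1/x·y = -61/12.
Δ = 60·(4769/3600) − 5² = 3269/60.
p = ((-59)·(4769/3600) − 5·(-61/12))/(3269/60) = -189871/196140; q = (60·(-61/12) − 5·(-59))/(3269/60) = -600/3269.

p = -0.968, q = -0.184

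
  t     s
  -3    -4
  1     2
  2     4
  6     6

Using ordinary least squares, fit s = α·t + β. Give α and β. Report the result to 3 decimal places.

α = 1.122, β = 0.317

Entries of MᵀM: Σt·t = 50, Σt = 6, Σ1 = 4.
Moment sums: Σt·s = 58, Σs = 8.
Normal equations: [[50, 6]; [6, 4]]·[α, β]ᵀ = [58, 8]ᵀ.
Determinant 50·4 − 6² = 164.
α = (58·4 − 6·8)/164 = 46/41; β = (50·8 − 6·58)/164 = 13/41.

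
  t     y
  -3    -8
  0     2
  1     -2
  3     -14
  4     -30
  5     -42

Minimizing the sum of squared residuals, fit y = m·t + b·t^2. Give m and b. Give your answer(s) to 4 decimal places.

m = -1.3828, b = -1.4054

Normal-equation sums: Σt·t = 60, Σt·t^2 = 190, Σt^2·t^2 = 1044.
And Σt·y = -350, Σt^2·y = -1730.
So MᵀM·[m, b]ᵀ = Mᵀy: [[60, 190]; [190, 1044]]·[m, b]ᵀ = [-350, -1730]ᵀ.
Determinant 60·1044 − 190² = 26540.
m = ((-350)·1044 − 190·(-1730))/26540 = -1835/1327; b = (60·(-1730) − 190·(-350))/26540 = -1865/1327.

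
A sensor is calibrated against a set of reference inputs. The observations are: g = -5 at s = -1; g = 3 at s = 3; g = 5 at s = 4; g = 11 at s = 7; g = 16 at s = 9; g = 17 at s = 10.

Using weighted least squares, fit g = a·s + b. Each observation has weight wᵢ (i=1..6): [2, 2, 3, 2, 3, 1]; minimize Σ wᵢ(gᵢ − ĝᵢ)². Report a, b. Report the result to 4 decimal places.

Forming XᵀWX = [[509, 67]; [67, 13]] and XᵀWg = [844, 98]ᵀ gives XᵀWX·[a, b]ᵀ = XᵀWg.
Determinant 509·13 − 67² = 2128.
a = (844·13 − 67·98)/2128 = 2203/1064; b = (509·98 − 67·844)/2128 = -3333/1064.

a = 2.0705, b = -3.1325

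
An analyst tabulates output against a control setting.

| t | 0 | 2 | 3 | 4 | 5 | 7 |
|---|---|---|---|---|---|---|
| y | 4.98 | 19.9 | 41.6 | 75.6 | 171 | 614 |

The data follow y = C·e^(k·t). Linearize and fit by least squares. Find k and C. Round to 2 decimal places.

Taking logs, ln y = k·t + ln C, so regress ln y on t.
AᵀA = [[103.0000, 21.0000]; [21.0000, 6]], rhs = [105.1158, 24.2114]ᵀ  (here Σt = 21.0000, Σ(t)² = 103.0000, Σln y = 24.2114, Σt·ln y = 105.1158).
Δ = 103.0000·6 − (21.0000)² = 177.0000; k = (105.1158·6 − 21.0000·24.2114)/177.0000 = 0.69071, ln C = (103.0000·24.2114 − 21.0000·105.1158)/177.0000 = 1.61773, so C = exp(1.61773) = 5.04162.

k = 0.69, C = 5.04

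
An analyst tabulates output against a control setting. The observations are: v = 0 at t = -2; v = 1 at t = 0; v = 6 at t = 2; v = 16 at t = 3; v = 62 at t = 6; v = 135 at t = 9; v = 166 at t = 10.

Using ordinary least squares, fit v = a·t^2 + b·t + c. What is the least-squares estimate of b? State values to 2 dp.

b = 1.49

Normal-equation sums: Σt^2·t^2 = 17970, Σt^2·t = 1972, Σt^2 = 234, Σt·t = 234, Σt = 28, Σ1 = 7.
For Xᵀv: Σt^2·v = 29935, Σt·v = 3307, Σv = 386.
Row-reducing yields a = 879843/576538, b = 859993/576538, c = -529957/288269.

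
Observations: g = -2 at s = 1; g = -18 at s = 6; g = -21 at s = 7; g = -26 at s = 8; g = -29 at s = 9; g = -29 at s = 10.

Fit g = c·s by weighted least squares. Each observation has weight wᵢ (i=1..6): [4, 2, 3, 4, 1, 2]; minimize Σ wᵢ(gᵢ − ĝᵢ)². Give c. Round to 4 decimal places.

Compute the Gram sums: Σwᵢ·s·s = 760.
Moment sums: Σwᵢ·s·g = -2338.
So MᵀWM·[c]ᵀ = MᵀWg: [[760]]·[c]ᵀ = [-2338]ᵀ.
Hence c = -2338 / 760 ≈ -3.07632.

c = -3.0763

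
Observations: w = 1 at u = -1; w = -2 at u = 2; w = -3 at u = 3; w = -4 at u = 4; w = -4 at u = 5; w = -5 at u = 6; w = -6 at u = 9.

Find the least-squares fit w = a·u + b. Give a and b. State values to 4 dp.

a = -0.7000, b = -0.4857

Forming MᵀM = [[172, 28]; [28, 7]] and Mᵀw = [-134, -23]ᵀ gives MᵀM·[a, b]ᵀ = Mᵀw.
Δ = 172·7 − 28² = 420.
a = ((-134)·7 − 28·(-23))/420 = -7/10; b = (172·(-23) − 28·(-134))/420 = -17/35.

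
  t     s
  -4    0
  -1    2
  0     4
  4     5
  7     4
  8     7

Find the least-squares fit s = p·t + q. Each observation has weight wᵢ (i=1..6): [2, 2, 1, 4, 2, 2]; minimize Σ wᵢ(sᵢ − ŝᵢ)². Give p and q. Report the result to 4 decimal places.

Compute the Gram sums: Σwᵢ·t·t = 324, Σwᵢ·t = 36, Σwᵢ·1 = 13.
Right-hand side: Σwᵢ·t·s = 244, Σwᵢ·s = 50.
Normal equations: [[324, 36]; [36, 13]]·[p, q]ᵀ = [244, 50]ᵀ.
Eliminating q: 13·(row 1) − 36·(row 2) gives 2916·p = 13·244 − 36·50 = 1372, so p = 343/729.
Then q = (50 − 36·(343/729))/13 = 206/81.

p = 0.4705, q = 2.5432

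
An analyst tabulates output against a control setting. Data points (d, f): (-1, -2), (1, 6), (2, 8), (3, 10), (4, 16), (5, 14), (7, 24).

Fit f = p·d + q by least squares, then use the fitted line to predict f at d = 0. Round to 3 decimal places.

From the data, Σd·d = 105, Σd = 21, Σ1 = 7.
Right-hand side: Σd·f = 356, Σf = 76.
Normal equations: [[105, 21]; [21, 7]]·[p, q]ᵀ = [356, 76]ᵀ.
Determinant 105·7 − 21² = 294.
p = (356·7 − 21·76)/294 = 64/21; q = (105·76 − 21·356)/294 = 12/7.
At d = 0: f̂ = (64/21)·(0) + (12/7)·(1) = 12/7.

f̂ = 1.714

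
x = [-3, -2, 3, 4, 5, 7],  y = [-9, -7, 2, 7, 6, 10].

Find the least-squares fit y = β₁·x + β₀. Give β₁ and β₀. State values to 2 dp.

β₁ = 1.94, β₀ = -3.03

Normal-equation sums: Σx·x = 112, Σx = 14, Σ1 = 6.
Moment sums: Σx·y = 175, Σy = 9.
Normal equations: [[112, 14]; [14, 6]]·[β₁, β₀]ᵀ = [175, 9]ᵀ.
det = 112·6 − 14² = 476.
β₁ = (175·6 − 14·9)/476 = 33/17; β₀ = (112·9 − 14·175)/476 = -103/34.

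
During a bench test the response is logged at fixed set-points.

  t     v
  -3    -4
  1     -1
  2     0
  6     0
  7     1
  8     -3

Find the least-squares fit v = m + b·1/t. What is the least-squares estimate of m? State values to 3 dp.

m = -1.693

The normal equations are: 6·m + (269/168)·b = -7;  (269/168)·m + (40217/28224)·b = 17/168.
Determinant 6·(40217/28224) − (269/168)² = 168941/28224.
m = ((-7)·(40217/28224) − (269/168)·(17/168))/(168941/28224) = -286092/168941; b = (6·(17/168) − (269/168)·(-7))/(168941/28224) = 333480/168941.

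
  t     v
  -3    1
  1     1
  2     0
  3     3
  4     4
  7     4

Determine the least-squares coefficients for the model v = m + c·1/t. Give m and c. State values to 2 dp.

The normal system MᵀM·[m, c]ᵀ = Mᵀv is [[6, 53/28]; [53/28, 10973/7056]]·[m, c]ᵀ = [13, 68/21]ᵀ.
Eliminating c: (10973/7056)·(row 1) − (53/28)·(row 2) gives (13519/2352)·m = (10973/7056)·13 − (53/28)·(68/21) = 99401/7056, so m = 99401/40557.
Then c = ((68/21) − (53/28)·(99401/40557))/(10973/7056) = -12180/13519.

m = 2.45, c = -0.90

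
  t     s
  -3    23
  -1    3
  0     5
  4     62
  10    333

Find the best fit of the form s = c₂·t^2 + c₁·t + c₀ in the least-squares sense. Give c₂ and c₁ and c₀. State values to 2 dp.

The normal system AᵀA·[c₂, c₁, c₀]ᵀ = Aᵀs is [[10338, 1036, 126]; [1036, 126, 10]; [126, 10, 5]]·[c₂, c₁, c₀]ᵀ = [34502, 3506, 426]ᵀ.
Inverting the 3×3 Gram matrix, [c₂, c₁, c₀]ᵀ = [548181/180751, 471125/180751, 643574/180751]ᵀ.

c₂ = 3.03, c₁ = 2.61, c₀ = 3.56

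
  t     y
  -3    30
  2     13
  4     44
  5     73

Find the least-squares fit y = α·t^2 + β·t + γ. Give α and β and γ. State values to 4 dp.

With design matrix A, AᵀA = [[978, 170, 54]; [170, 54, 8]; [54, 8, 4]] and Aᵀy = [2851, 477, 160]ᵀ.
Row-reducing yields α = 8262/2809, β = -3749/5618, γ = 4572/2809.

α = 2.9413, β = -0.6673, γ = 1.6276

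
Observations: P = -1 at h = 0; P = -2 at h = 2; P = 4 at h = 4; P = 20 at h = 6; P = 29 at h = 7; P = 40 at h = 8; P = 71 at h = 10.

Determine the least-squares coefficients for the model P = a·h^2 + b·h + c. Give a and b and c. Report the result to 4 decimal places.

a = 0.9638, b = -2.4655, c = -1.0056

Setting ∂/∂a … = 0 gives: 18065·a + 2143·b + 269·c = 11857;  2143·a + 269·b + 37·c = 1365;  269·a + 37·b + 7·c = 161.
Row-reducing yields a = 79927/82929, b = -204461/82929, c = -361/359.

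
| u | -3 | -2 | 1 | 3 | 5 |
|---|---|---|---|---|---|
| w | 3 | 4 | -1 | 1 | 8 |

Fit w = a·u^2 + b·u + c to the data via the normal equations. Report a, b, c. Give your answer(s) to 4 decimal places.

Compute the Gram sums: Σu^2·u^2 = 804, Σu^2·u = 118, Σu^2 = 48, Σu·u = 48, Σu = 4, Σ1 = 5.
Right-hand side: Σu^2·w = 251, Σu·w = 25, Σw = 15.
Inverting the 3×3 Gram matrix, [a, b, c]ᵀ = [9397/22598, -10139/22598, -7153/11299]ᵀ.

a = 0.4158, b = -0.4487, c = -0.6331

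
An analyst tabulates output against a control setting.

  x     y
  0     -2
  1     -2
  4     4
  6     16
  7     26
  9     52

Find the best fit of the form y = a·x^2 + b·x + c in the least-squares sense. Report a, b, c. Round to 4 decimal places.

a = 0.9490, b = -2.6906, c = -1.1688

Entries of AᵀA: Σx^2·x^2 = 10515, Σx^2·x = 1353, Σx^2 = 183, Σx·x = 183, Σx = 27, Σ1 = 6.
Right-hand side: Σx^2·y = 6124, Σx·y = 760, Σy = 94.
So AᵀA·[a, b, c]ᵀ = Aᵀy: [[10515, 1353, 183]; [1353, 183, 27]; [183, 27, 6]]·[a, b, c]ᵀ = [6124, 760, 94]ᵀ.
Row-reducing yields a = 911/960, b = -861/320, c = -187/160.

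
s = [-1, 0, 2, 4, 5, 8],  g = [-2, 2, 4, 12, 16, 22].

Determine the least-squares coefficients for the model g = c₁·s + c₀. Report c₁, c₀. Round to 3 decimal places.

From the data, Σs·s = 110, Σs = 18, Σ1 = 6.
And Σs·g = 314, Σg = 54.
Δ = 110·6 − 18² = 336.
c₁ = (314·6 − 18·54)/336 = 19/7; c₀ = (110·54 − 18·314)/336 = 6/7.

c₁ = 2.714, c₀ = 0.857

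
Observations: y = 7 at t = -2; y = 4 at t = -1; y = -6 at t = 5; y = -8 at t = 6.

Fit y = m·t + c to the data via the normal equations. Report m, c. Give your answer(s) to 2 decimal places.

m = -1.80, c = 2.85

From the data, Σt·t = 66, Σt = 8, Σ1 = 4.
Right-hand side: Σt·y = -96, Σy = -3.
AᵀA·[m, c]ᵀ = Aᵀy becomes [[66, 8]; [8, 4]]·[m, c]ᵀ = [-96, -3]ᵀ.
Δ = 66·4 − 8² = 200.
m = ((-96)·4 − 8·(-3))/200 = -9/5; c = (66·(-3) − 8·(-96))/200 = 57/20.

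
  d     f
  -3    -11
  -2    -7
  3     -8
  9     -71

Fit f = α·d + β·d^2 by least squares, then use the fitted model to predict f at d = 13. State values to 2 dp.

Normal-equation sums: Σd·d = 103, Σd·d^2 = 721, Σd^2·d^2 = 6739.
For Xᵀf: Σd·f = -616, Σd^2·f = -5950.
det = 103·6739 − 721² = 174276.
α = ((-616)·6739 − 721·(-5950))/174276 = 7707/9682; β = (103·(-5950) − 721·(-616))/174276 = -91/94.
At d = 13: f̂ = (7707/9682)·(13) + (-91/94)·(169) = -741923/4841.

f̂ = -153.26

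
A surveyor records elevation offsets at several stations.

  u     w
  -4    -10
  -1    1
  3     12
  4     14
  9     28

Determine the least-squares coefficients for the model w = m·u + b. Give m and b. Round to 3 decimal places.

m = 2.874, b = 2.676

Entries of AᵀA: Σu·u = 123, Σu = 11, Σ1 = 5.
For Aᵀw: Σu·w = 383, Σw = 45.
AᵀA·[m, b]ᵀ = Aᵀw becomes [[123, 11]; [11, 5]]·[m, b]ᵀ = [383, 45]ᵀ.
Eliminating b: 5·(row 1) − 11·(row 2) gives 494·m = 5·383 − 11·45 = 1420, so m = 710/247.
Then b = (45 − 11·(710/247))/5 = 661/247.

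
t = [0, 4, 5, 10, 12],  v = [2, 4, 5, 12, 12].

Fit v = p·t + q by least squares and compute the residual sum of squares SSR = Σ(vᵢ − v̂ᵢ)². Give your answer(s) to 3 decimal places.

SSR = 4.552

Compute the Gram sums: Σt·t = 285, Σt = 31, Σ1 = 5.
And Σt·v = 305, Σv = 35.
So XᵀX·[p, q]ᵀ = Xᵀv: [[285, 31]; [31, 5]]·[p, q]ᵀ = [305, 35]ᵀ.
det = 285·5 − 31² = 464.
p = (305·5 − 31·35)/464 = 55/58; q = (285·35 − 31·305)/464 = 65/58.
Residuals: 51/58, -53/58, -25/29, 81/58, -1/2; SSR = 132/29.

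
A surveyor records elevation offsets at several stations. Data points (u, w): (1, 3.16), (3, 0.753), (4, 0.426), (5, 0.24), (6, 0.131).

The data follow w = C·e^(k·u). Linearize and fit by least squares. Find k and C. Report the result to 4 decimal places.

Linearized form: ln w = k·u + ln C. From the 5 transformed points,
Over the data: Σu = 19.0000, Σ(u)² = 87.0000, Σln w = -3.4461, Σu·ln w = -22.4447.
Normal system: [[87.0000, 19.0000]; [19.0000, 5]]·[k, ln C]ᵀ = [-22.4447, -3.4461]ᵀ.
Δ = 87.0000·5 − (19.0000)² = 74.0000; k = (-22.4447·5 − 19.0000·-3.4461)/74.0000 = -0.63172, ln C = (87.0000·-3.4461 − 19.0000·-22.4447)/74.0000 = 1.71132, so C = exp(1.71132) = 5.53627.

k = -0.6317, C = 5.5363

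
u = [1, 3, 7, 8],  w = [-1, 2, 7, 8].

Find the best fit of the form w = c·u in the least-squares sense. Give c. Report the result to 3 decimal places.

c = 0.959

Normal-equation sums: Σu·u = 123.
Right-hand side: Σu·w = 118.
Normal equations: [[123]]·[c]ᵀ = [118]ᵀ.
c = 118/123 = 0.95935.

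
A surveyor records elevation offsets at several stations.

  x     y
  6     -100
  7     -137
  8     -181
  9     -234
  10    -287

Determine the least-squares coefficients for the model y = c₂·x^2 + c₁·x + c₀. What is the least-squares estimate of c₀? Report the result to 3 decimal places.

From the data, Σx^2·x^2 = 24354, Σx^2·x = 2800, Σx^2 = 330, Σx·x = 330, Σx = 40, Σ1 = 5.
Right-hand side: Σx^2·y = -69551, Σx·y = -7983, Σy = -939.
Normal equations: [[24354, 2800, 330]; [2800, 330, 40]; [330, 40, 5]]·[c₂, c₁, c₀]ᵀ = [-69551, -7983, -939]ᵀ.
Inverting the 3×3 Gram matrix, [c₂, c₁, c₀]ᵀ = [-41/14, -17/70, 52/7]ᵀ.

c₀ = 7.429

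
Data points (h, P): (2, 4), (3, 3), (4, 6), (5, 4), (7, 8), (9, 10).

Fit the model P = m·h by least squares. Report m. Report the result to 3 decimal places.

The normal system XᵀX·[m]ᵀ = XᵀP is [[184]]·[m]ᵀ = [207]ᵀ.
m = 207/184 = 1.125.

m = 1.125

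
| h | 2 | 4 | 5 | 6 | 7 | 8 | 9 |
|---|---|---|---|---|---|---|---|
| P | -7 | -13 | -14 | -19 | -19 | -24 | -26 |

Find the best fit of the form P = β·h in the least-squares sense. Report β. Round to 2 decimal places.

From the data, Σh·h = 275.
And Σh·P = -809.
MᵀM·[β]ᵀ = MᵀP becomes [[275]]·[β]ᵀ = [-809]ᵀ.
β = (-809)/275 = -2.94182.

β = -2.94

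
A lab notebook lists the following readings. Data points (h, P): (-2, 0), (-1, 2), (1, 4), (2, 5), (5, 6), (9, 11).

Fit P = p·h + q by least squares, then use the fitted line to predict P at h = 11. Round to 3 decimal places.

AᵀA·[p, q]ᵀ = AᵀP reads: 116·p + 14·q = 141;  14·p + 6·q = 28.
(Σh·h = 116, Σh = 14, Σ1 = 6, Σh·P = 141, ΣP = 28.)
Δ = 116·6 − 14² = 500.
p = (141·6 − 14·28)/500 = 227/250; q = (116·28 − 14·141)/500 = 637/250.
At h = 11: P̂ = (227/250)·(11) + (637/250)·(1) = 1567/125.

P̂ = 12.536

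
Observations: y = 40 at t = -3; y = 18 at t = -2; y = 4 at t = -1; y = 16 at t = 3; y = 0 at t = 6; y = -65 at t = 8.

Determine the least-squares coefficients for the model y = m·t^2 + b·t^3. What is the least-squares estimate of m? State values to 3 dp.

m = 3.074

Entries of MᵀM: Σt^2·t^2 = 5571, Σt^2·t^3 = 40511, Σt^3·t^3 = 310323.
For Mᵀy: Σt^2·y = -3580, Σt^3·y = -34076.
Determinant 5571·310323 − 40511² = 87668312.
m = ((-3580)·310323 − 40511·(-34076))/87668312 = 33687062/10958539; b = (5571·(-34076) − 40511·(-3580))/87668312 = -5601002/10958539.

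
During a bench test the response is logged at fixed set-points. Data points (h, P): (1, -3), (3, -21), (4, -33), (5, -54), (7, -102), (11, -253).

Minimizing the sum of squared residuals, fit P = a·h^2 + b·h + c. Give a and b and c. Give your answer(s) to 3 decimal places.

a = -2.095, b = 0.195, c = -1.523

XᵀX·[a, b, c]ᵀ = XᵀP reads: 18005·a + 1891·b + 221·c = -37681;  1891·a + 221·b + 31·c = -3965;  221·a + 31·b + 6·c = -466.
Row-reducing yields a = -16279/7772, b = 261/1340, c = -14796/9715.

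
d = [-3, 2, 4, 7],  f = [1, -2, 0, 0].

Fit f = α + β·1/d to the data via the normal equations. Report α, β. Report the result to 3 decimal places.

α = 0.206, β = -3.263

Entries of AᵀA: Σ1 = 4, Σ1/d = 47/84, Σ1/d·1/d = 3133/7056.
And Σf = -1, Σ1/d·f = -4/3.
So AᵀA·[α, β]ᵀ = Aᵀf: [[4, 47/84]; [47/84, 3133/7056]]·[α, β]ᵀ = [-1, -4/3]ᵀ.
det = 4·(3133/7056) − (47/84)² = 1147/784.
α = ((-1)·(3133/7056) − (47/84)·(-4/3))/(1147/784) = 2131/10323; β = (4·(-4/3) − (47/84)·(-1))/(1147/784) = -11228/3441.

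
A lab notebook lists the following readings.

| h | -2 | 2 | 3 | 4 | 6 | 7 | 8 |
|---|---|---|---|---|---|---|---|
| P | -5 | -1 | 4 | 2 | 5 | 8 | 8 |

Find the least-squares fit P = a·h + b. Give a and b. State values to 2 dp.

a = 1.34, b = -2.37

Entries of MᵀM: Σh·h = 182, Σh = 28, Σ1 = 7.
And Σh·P = 178, ΣP = 21.
Normal equations: [[182, 28]; [28, 7]]·[a, b]ᵀ = [178, 21]ᵀ.
Eliminating b: 7·(row 1) − 28·(row 2) gives 490·a = 7·178 − 28·21 = 658, so a = 47/35.
Then b = (21 − 28·(47/35))/7 = -83/35.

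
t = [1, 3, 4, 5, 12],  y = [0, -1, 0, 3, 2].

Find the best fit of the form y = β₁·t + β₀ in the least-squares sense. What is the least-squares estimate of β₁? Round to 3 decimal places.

β₁ = 0.229

Normal-equation sums: Σt·t = 195, Σt = 25, Σ1 = 5.
Right-hand side: Σt·y = 36, Σy = 4.
Normal equations: [[195, 25]; [25, 5]]·[β₁, β₀]ᵀ = [36, 4]ᵀ.
Eliminating β₀: 5·(row 1) − 25·(row 2) gives 350·β₁ = 5·36 − 25·4 = 80, so β₁ = 8/35.
Then β₀ = (4 − 25·(8/35))/5 = -12/35.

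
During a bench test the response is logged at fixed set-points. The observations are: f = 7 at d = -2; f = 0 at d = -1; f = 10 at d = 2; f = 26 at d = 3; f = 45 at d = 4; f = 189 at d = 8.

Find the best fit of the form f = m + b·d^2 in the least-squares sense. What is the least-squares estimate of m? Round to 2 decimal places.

m = -2.82

Sums needed: Σ1 = 6, Σd^2 = 98, Σd^2·d^2 = 4466.
For Mᵀf: Σf = 277, Σd^2·f = 13118.
Δ = 6·4466 − 98² = 17192.
m = (277·4466 − 98·13118)/17192 = -3463/1228; b = (6·13118 − 98·277)/17192 = 3683/1228.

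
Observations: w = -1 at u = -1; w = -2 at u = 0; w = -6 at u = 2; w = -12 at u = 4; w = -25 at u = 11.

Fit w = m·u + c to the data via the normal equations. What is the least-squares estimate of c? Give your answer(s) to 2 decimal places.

c = -2.62

Forming XᵀX = [[142, 16]; [16, 5]] and Xᵀw = [-334, -46]ᵀ gives XᵀX·[m, c]ᵀ = Xᵀw.
Eliminating c: 5·(row 1) − 16·(row 2) gives 454·m = 5·(-334) − 16·(-46) = -934, so m = -467/227.
Then c = ((-46) − 16·(-467/227))/5 = -594/227.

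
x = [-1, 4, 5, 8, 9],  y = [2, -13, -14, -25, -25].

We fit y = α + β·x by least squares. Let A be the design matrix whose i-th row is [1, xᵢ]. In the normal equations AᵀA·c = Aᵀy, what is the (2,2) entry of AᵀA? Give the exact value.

Row 2 ↔ basis x, column 2 ↔ basis x, so (AᵀA)_{2,2} = Σᵢ (x)·(x) = (-1)·(-1) + (4)·(4) + (5)·(5) + (8)·(8) + (9)·(9) = 187.

187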